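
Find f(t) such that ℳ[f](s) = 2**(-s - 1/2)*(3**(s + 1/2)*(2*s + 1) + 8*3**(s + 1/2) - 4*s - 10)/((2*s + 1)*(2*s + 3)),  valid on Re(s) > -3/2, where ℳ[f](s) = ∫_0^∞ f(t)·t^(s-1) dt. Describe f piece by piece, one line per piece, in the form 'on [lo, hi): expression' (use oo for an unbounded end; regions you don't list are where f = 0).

reversing the shared t-power: t on [0, 1/2); 2 - t on [1/2, 3/2)
decompose at 1/2; ℳ[f](s) sums the 2 pieces' integrals
over [0, 1/2), the kernel integral of t**(3/2) enters the sum
the [1/2, 3/2) slice contributes ∫ sqrt(t)*(2 - t)·t^(s-1) dt

on [0, 1/2): t**(3/2)
on [1/2, 3/2): sqrt(t)*(2 - t)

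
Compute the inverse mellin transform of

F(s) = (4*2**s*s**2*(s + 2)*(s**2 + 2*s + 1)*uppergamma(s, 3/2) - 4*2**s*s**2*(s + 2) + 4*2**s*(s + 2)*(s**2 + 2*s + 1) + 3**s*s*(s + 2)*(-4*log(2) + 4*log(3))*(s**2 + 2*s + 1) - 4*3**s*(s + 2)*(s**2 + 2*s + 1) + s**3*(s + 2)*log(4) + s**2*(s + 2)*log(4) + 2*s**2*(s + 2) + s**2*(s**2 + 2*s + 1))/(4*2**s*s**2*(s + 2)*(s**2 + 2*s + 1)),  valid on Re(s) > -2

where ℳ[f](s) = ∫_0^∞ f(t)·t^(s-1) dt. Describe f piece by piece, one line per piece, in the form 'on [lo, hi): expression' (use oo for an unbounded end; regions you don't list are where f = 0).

breakpoints 1/2, 1, 3/2: one integral from each of the 4 segments
on [0, 1/2) integrate f = t**2 against the kernel
the [1/2, 1) slice contributes ∫ t*log(t)·t^(s-1) dt
over [1, 3/2), the kernel integral of log(t) enters the sum
piece [3/2, ∞): integrate exp(-t) against the kernel

on [0, 1/2): t**2
on [1/2, 1): t*log(t)
on [1, 3/2): log(t)
on [3/2, oo): exp(-t)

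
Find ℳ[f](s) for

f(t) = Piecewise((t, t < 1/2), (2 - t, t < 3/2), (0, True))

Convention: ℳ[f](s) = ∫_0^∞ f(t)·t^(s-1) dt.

breakpoints 1/2: one integral from each of the 2 segments
the [0, 1/2) slice contributes ∫ t·t^(s-1) dt
the [1/2, 3/2) slice contributes ∫ (2 - t)·t^(s-1) dt

(3**s*s + 4*3**s - 2*s - 4)/(2*2**s*s*(s + 1))
  Re(s) > -1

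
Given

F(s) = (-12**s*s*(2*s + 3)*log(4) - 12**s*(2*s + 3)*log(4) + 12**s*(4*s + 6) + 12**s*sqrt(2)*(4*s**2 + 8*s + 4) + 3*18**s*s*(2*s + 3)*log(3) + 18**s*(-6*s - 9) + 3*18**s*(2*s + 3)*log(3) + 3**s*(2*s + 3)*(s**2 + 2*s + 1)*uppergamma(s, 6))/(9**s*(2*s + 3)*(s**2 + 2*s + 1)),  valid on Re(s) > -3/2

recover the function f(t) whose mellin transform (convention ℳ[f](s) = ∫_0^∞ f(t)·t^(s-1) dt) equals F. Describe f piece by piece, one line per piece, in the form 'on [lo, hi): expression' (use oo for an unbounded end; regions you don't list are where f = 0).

remove the common scale on t first: t**(3/2) on [0, 2); t*log(t) on [2, 3); exp(-2*t) on [3, ∞)
f breaks at 4/3, 2 into 3 integrals to sum
∫ 3*sqrt(6)*t**(3/2)/4·t^(s-1) over [0, 4/3)
on [4/3, 2): add ∫ 3*t*log(3*t/2)/2·t^(s-1) dt
the [2, ∞) slice contributes ∫ exp(-3*t)·t^(s-1) dt

on [0, 4/3): 3*sqrt(6)*t**(3/2)/4
on [4/3, 2): 3*t*log(3*t/2)/2
on [2, oo): exp(-3*t)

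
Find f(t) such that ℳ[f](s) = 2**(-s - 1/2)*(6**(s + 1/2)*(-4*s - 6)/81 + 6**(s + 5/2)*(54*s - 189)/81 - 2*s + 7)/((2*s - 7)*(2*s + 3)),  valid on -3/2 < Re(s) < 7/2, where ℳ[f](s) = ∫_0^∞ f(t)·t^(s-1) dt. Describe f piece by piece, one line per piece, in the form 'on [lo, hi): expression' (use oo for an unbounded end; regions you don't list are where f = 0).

undo the shared t-power: sqrt(t) on [0, 1/2); 2*sqrt(t) on [1/2, 3); t**(-9/2) on [3, ∞)
back out the shared t-power: 1 on [0, 1/2); 2 on [1/2, 3); t**(-5) on [3, ∞)
invert the shared t-power to get t on [0, 1/2); 2*t on [1/2, 3); t**(-4) on [3, ∞)
the 3 pieces separated at 1/2, 3 each add one integral
on [0, 1/2) integrate f = t**(3/2) against the kernel
on [1/2, 3) integrate f = 2*t**(3/2) against the kernel
the [3, ∞) slice contributes ∫ t**(-7/2)·t^(s-1) dt

on [0, 1/2): t**(3/2)
on [1/2, 3): 2*t**(3/2)
on [3, oo): t**(-7/2)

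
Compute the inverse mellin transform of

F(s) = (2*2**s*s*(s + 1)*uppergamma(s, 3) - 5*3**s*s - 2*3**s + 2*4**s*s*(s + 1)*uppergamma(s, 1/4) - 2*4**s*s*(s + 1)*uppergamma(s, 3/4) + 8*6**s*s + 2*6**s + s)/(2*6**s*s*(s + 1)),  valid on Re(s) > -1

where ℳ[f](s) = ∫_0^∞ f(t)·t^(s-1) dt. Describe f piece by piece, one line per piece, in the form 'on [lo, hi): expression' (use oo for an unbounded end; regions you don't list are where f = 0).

undo the common scale on t: t on [0, 1/2); exp(-t/2) on [1/2, 3/2); t + 1 on [3/2, 3); …
slice at 1/6, 1/2, 1, transform all 4 pieces, and sum them
over [0, 1/6), the kernel integral of 3*t enters the sum
segment [1/6, 1/2) carries exp(-3*t/2); integrate it
∫ (3*t + 1)·t^(s-1) over [1/2, 1)
[1, ∞) adds the kernel integral of exp(-3*t)

on [0, 1/6): 3*t
on [1/6, 1/2): exp(-3*t/2)
on [1/2, 1): 3*t + 1
on [1, oo): exp(-3*t)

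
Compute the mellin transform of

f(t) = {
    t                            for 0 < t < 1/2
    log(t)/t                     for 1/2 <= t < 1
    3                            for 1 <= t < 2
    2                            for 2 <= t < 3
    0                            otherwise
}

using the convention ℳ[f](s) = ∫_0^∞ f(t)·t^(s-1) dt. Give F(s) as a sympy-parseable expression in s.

(2*2**(2*s)*(s + 1)*(s**2 - 2*s + 1) - 2*2**s*s*(s + 1) - 6*2**s*(s + 1)*(s**2 - 2*s + 1) + 4*6**s*(s + 1)*(s**2 - 2*s + 1) + 4*s**2*(s + 1)*log(2) - 4*s*(s + 1)*log(2) + 4*s*(s + 1) + s*(s**2 - 2*s + 1))/(2*2**s*s*(s + 1)*(s**2 - 2*s + 1))
  Re(s) > -1

slice at 1/2, 1, 2, transform all 4 pieces, and sum them
between 0 and 1/2 the integrand is t·t^(s-1)
on [1/2, 1): add ∫ log(t)/t·t^(s-1) dt
on [1, 2) integrate f = 3 against the kernel
[2, 3) adds the kernel integral of 2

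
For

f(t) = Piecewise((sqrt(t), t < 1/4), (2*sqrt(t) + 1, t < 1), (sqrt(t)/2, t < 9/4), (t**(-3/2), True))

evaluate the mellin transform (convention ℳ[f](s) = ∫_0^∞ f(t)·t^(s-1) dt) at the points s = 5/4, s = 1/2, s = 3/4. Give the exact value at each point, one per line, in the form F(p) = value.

the power substitution comes off first: t on [0, 1/2); 2*t + 1 on [1/2, 1); t/2 on [1, 3/2); …
integrate the 4 segments split at 1/4, 1, 9/4, then add the results
for t in [0, 1/4): the term is ∫ sqrt(t)·t^(s-1)
the [1/4, 1) slice contributes ∫ (2*sqrt(t) + 1)·t^(s-1) dt
on [1, 9/4) integrate f = sqrt(t)/2 against the kernel
the [9/4, ∞) slice contributes ∫ t**(-3/2)·t^(s-1) dt

F(5/4) = -19*sqrt(2)/140 + 58/35 + 305*sqrt(6)/168
F(1/2) = 275/72
F(3/4) = -13*sqrt(2)/30 + 403*sqrt(6)/540 + 38/15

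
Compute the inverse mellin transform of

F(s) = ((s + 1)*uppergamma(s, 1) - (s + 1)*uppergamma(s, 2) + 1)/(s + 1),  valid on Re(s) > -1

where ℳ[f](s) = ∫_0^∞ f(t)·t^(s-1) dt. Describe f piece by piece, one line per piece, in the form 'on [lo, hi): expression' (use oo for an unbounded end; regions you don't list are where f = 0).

on [0, 1): t
on [1, 2): exp(-t)

f breaks at 1 into 2 integrals to sum
[0, 1) adds the kernel integral of t
piece [1, 2): integrate exp(-t) against the kernel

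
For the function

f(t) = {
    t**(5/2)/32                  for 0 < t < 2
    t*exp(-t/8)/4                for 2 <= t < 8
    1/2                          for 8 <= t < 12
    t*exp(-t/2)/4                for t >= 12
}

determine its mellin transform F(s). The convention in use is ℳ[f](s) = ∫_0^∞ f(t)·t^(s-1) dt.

remove the common scale on t first: sqrt(2)*t**(5/2)/8 on [0, 1); t*exp(-t/4)/2 on [1, 4); 1/2 on [4, 6); …
remove the common scale on t first: t**(5/2) on [0, 1/2); t*exp(-t/2) on [1/2, 2); 1/2 on [2, 3); …
invert the shared t-power to get t**(3/2) on [0, 1/2); exp(-t/2) on [1/2, 2); 1/(2*t) on [2, 3); …
summing 4 kernel integrals split by 2, 8, 12 yields ℳ[f](s)
on [0, 2): add ∫ t**(5/2)/32·t^(s-1) dt
segment [2, 8) carries t*exp(-t/8)/4; integrate it
between 8 and 12 the integrand is 1/2·t^(s-1)
[12, ∞) adds the kernel integral of t*exp(-t/2)/4

2**(2*s - 2)*(8*24**s*s*(2*s + 5)*uppergamma(s + 1, 1/4) - 8*24**s*s*(2*s + 5)*uppergamma(s + 1, 1) + 24**s*(-4*s - 10) + 36**s*(4*s + 10) + 2*6**s*s*(2*s + 5)*uppergamma(s + 1, 6) + sqrt(2)*6**s*s)/(12**s*s*(2*s + 5))
  Re(s) > -5/2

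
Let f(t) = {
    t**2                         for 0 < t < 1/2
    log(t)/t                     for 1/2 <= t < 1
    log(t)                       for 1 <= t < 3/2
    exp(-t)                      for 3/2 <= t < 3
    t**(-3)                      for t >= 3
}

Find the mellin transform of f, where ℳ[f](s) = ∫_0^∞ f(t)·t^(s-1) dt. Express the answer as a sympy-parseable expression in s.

slice at 1/2, 1, 3/2, 3, transform all 5 pieces, and sum them
∫ over [0, 1/2) of t**2·t^(s-1) joins the sum
segment 1/2 to 1 holds log(t)/t; add its integral
∫ log(t)·t^(s-1) over [1, 3/2)
segment [3/2, 3) carries exp(-t); integrate it
[3, ∞) adds the kernel integral of t**(-3)

(108*2**s*s**2*(s - 3)*(s + 2)*(s**2 - 2*s + 1)*uppergamma(s, 3/2) - 108*2**s*s**2*(s - 3)*(s + 2)*(s**2 - 2*s + 1)*uppergamma(s, 3) - 108*2**s*s**2*(s - 3)*(s + 2) + 108*2**s*(s - 3)*(s + 2)*(s**2 - 2*s + 1) - 108*3**s*s*(s - 3)*(s + 2)*(s**2 - 2*s + 1)*log(2) + 108*3**s*s*(s - 3)*(s + 2)*(s**2 - 2*s + 1)*log(3) - 108*3**s*(s - 3)*(s + 2)*(s**2 - 2*s + 1) - 4*6**s*s**2*(s + 2)*(s**2 - 2*s + 1) + 216*s**3*(s - 3)*(s + 2)*log(2) - 216*s**2*(s - 3)*(s + 2)*log(2) + 216*s**2*(s - 3)*(s + 2) + 27*s**2*(s - 3)*(s**2 - 2*s + 1))/(108*2**s*s**2*(s - 3)*(s + 2)*(s**2 - 2*s + 1))
  -2 < Re(s) < 3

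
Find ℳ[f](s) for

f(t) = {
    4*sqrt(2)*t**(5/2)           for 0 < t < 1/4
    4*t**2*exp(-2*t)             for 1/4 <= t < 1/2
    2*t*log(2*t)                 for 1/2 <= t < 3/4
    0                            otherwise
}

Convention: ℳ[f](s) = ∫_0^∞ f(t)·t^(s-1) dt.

peel off the common scale on t: t**(5/2) on [0, 1/2); t**2*exp(-t) on [1/2, 1); t*log(t) on [1, 3/2)
reversing the shared t-power: sqrt(t) on [0, 1/2); exp(-t) on [1/2, 1); log(t)/t on [1, 3/2)
breakpoints 1/4, 1/2: one integral from each of the 3 segments
segment [0, 1/4) carries 4*sqrt(2)*t**(5/2); integrate it
between 1/4 and 1/2 the integrand is 4*t**2*exp(-2*t)·t^(s-1)
segment [1/2, 3/4) carries 2*t*log(2*t); integrate it

(4*2**s*(2*s + 5)*(2*s - (s + 2)**2 + 3)*uppergamma(s + 2, 1/2) - 4*2**s*(2*s + 5)*(2*s - (s + 2)**2 + 3)*uppergamma(s + 2, 1) - 4*2**s*(2*s + 5) + 3**s*(s + 2)*(2*s + 5)*(-6*log(3) + 6*log(2)) + 3**s*(2*s + 5)*(-6*log(2) + 6*log(3)) + 6*3**s*(2*s + 5) + sqrt(2)*(2*s - (s + 2)**2 + 3))/(4*2**(2*s)*(2*s + 5)*(2*s - (s + 2)**2 + 3))
  Re(s) > -5/2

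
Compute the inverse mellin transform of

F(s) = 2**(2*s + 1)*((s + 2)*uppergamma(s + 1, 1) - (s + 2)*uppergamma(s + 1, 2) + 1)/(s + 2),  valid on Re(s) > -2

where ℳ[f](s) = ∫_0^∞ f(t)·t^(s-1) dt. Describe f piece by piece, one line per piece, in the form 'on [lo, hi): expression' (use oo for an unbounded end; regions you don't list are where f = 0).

on [0, 4): t**2/8
on [4, 8): t*exp(-t/4)/2

back out the common scale on t: t**2/2 on [0, 2); t*exp(-t/2) on [2, 4)
peel off the shared t-power: t/2 on [0, 2); exp(-t/2) on [2, 4)
undo the common scale on t: t on [0, 1); exp(-t) on [1, 2)
the 2 pieces separated at 4 each add one integral
the [0, 4) slice contributes ∫ t**2/8·t^(s-1) dt
segment [4, 8) carries t*exp(-t/4)/2; integrate it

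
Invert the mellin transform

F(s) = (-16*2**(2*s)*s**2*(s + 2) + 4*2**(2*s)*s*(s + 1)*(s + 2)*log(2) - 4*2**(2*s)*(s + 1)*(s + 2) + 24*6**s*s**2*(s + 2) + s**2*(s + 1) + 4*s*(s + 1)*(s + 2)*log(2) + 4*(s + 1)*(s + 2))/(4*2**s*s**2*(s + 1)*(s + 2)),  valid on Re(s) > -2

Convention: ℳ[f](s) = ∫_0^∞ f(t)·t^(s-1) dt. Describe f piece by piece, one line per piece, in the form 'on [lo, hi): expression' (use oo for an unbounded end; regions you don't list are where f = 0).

the 3 pieces separated at 1/2, 2 each add one integral
on [0, 1/2): add ∫ t**2·t^(s-1) dt
[1/2, 2) adds the kernel integral of log(t)
∫ 2*t·t^(s-1) over [2, 3)

on [0, 1/2): t**2
on [1/2, 2): log(t)
on [2, 3): 2*t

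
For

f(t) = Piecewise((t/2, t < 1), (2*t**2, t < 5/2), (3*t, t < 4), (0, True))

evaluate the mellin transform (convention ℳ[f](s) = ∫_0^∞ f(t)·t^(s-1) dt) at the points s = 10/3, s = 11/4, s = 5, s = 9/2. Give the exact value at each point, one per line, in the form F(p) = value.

F(10/3) = -27/104 + 31875*2**(2/3)*5**(1/3)/6656 + 2304*2**(2/3)/13
F(11/4) = -82/285 + 75*2**(1/4)*5**(3/4)/38 + 512*sqrt(2)/5
F(5) = 5645105/2688
F(9/2) = 3125*sqrt(10)/286 + 159713/143

cuts at 1, 5/2: linearity sums the 3 kernel integrals
piece [0, 1): integrate t/2 against the kernel
on [1, 5/2) integrate f = 2*t**2 against the kernel
[5/2, 4) adds the kernel integral of 3*t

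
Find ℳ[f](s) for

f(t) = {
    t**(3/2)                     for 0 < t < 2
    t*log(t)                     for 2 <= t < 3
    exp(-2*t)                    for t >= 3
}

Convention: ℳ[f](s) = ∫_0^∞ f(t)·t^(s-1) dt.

breakpoints 2, 3: one integral from each of the 3 segments
over [0, 2), the kernel integral of t**(3/2) enters the sum
between 2 and 3 the integrand is t*log(t)·t^(s-1)
piece [3, ∞): integrate exp(-2*t) against the kernel

(-12**s*s*(2*s + 3)*log(4) - 12**s*(2*s + 3)*log(4) + 12**s*(4*s + 6) + 12**s*sqrt(2)*(4*s**2 + 8*s + 4) + 3*18**s*s*(2*s + 3)*log(3) + 18**s*(-6*s - 9) + 3*18**s*(2*s + 3)*log(3) + 3**s*(2*s + 3)*(s**2 + 2*s + 1)*uppergamma(s, 6))/(6**s*(2*s + 3)*(s**2 + 2*s + 1))
  Re(s) > -3/2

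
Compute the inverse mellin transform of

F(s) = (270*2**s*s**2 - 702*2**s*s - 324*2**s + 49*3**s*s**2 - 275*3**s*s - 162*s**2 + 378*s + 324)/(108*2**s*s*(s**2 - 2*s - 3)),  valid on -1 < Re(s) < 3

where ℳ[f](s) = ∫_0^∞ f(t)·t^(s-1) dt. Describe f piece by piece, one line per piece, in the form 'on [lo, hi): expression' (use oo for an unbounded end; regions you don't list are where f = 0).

on [0, 1/2): t
on [1/2, 1): 2*t + 1
on [1, 3/2): t/2
on [3/2, oo): t**(-3)

cuts at 1/2, 1, 3/2: linearity sums the 4 kernel integrals
[0, 1/2) adds the kernel integral of t
on [1/2, 1) integrate f = (2*t + 1) against the kernel
segment 1 to 3/2 holds t/2; add its integral
over [3/2, ∞), the kernel integral of t**(-3) enters the sum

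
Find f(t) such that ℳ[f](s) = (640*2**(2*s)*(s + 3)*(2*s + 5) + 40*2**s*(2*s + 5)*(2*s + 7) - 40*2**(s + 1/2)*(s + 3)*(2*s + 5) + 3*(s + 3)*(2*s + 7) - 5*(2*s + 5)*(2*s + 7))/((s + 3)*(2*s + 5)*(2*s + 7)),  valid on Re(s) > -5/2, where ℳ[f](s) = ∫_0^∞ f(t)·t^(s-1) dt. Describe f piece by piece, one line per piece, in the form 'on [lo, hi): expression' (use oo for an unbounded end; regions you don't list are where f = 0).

treat the 3 regions marked off by 1, 2 separately and sum
piece [0, 1): integrate 3*t**(5/2)/2 against the kernel
[1, 2) adds the kernel integral of 5*t**3
the [2, 4) slice contributes ∫ 5*t**(7/2)/2·t^(s-1) dt

on [0, 1): 3*t**(5/2)/2
on [1, 2): 5*t**3
on [2, 4): 5*t**(7/2)/2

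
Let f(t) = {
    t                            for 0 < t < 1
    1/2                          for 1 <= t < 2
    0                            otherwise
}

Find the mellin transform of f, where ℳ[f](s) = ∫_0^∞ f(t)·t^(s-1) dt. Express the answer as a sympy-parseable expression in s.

split f at 1: ℳ[f](s) collects 2 kernel integrals
for t in [0, 1): the term is ∫ t·t^(s-1)
on [1, 2): add ∫ 1/2·t^(s-1) dt

(2**s*(s + 1) + s - 1)/(2*s*(s + 1))
  Re(s) > -1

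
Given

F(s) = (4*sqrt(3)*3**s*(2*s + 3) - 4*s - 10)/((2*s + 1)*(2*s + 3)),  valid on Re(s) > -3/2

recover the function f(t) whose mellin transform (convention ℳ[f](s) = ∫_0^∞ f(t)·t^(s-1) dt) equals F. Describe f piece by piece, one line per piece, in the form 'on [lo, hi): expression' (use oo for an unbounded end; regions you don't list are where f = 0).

on [0, 1): t**(3/2)
on [1, 3): 2*sqrt(t)

the 2 pieces separated at 1 each add one integral
over [0, 1), the kernel integral of t**(3/2) enters the sum
segment 1 to 3 holds 2*sqrt(t); add its integral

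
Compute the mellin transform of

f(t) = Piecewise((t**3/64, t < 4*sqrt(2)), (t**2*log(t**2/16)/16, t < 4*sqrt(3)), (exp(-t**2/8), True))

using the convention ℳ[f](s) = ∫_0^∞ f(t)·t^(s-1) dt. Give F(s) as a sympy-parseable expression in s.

2**(2*s)*(-12**(s/2)*s*(s + 3)*log(2) - 2*12**(s/2)*(s + 3)*log(2) + 2*12**(s/2)*(s + 3) + 4*12**(s/2)*sqrt(2)*(s**2/4 + s + 1) + 3*18**(s/2)*s*(s + 3)*log(3)/2 - 3*18**(s/2)*(s + 3) + 3*18**(s/2)*(s + 3)*log(3) + 3**(s/2)*(s + 3)*(s**2/4 + s + 1)*uppergamma(s/2, 6))/(2*6**(s/2)*(s + 3)*(s**2/4 + s + 1))
  Re(s) > -3

reversing the common scale on t: t**3/8 on [0, 2*sqrt(2)); t**2*log(t**2/4)/4 on [2*sqrt(2), 2*sqrt(3)); exp(-t**2/2) on [2*sqrt(3), ∞)
remove the common scale on t first: t**3 on [0, sqrt(2)); t**2*log(t**2) on [sqrt(2), sqrt(3)); exp(-2*t**2) on [sqrt(3), ∞)
back out the power substitution: t**(3/2) on [0, 2); t*log(t) on [2, 3); exp(-2*t) on [3, ∞)
cuts at 4*sqrt(2), 4*sqrt(3): linearity sums the 3 kernel integrals
on [0, 4*sqrt(2)) integrate f = t**3/64 against the kernel
for t in [4*sqrt(2), 4*sqrt(3)): the term is ∫ t**2*log(t**2/16)/16·t^(s-1)
for t in [4*sqrt(3), ∞): the term is ∫ exp(-t**2/8)·t^(s-1)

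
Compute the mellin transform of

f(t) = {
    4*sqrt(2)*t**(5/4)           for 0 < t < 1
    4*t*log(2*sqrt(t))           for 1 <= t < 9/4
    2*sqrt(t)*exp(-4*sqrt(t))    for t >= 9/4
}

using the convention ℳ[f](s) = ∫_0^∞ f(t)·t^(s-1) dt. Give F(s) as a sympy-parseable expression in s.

invert the power substitution to get 4*sqrt(2)*t**(5/2) on [0, 1); 4*t**2*log(2*t) on [1, 3/2); 2*t*exp(-4*t) on [3/2, ∞)
undo the common scale on t: t**(5/2) on [0, 2); t**2*log(t) on [2, 3); t*exp(-2*t) on [3, ∞)
undo the shared t-power: t**(3/2) on [0, 2); t*log(t) on [2, 3); exp(-2*t) on [3, ∞)
decompose at 1, 9/4; ℳ[f](s) sums the 3 pieces' integrals
∫ over [0, 1) of 4*sqrt(2)*t**(5/4)·t^(s-1) joins the sum
segment 1 to 9/4 holds 4*t*log(2*sqrt(t)); add its integral
∫ 2*sqrt(t)*exp(-4*sqrt(t))·t^(s-1) over [9/4, ∞)

(-8*144**s*(2*s + 1)*(4*s + 5)*log(2) - 8*144**s*(4*s + 5)*log(2) + 144**s*(32*s + 40) + 144**s*sqrt(2)*(64*s + 16*(2*s + 1)**2 + 48) + 18**(2*s + 1)*(-4*s - 5) + 18*324**s*(2*s + 1)*(4*s + 5)*log(3) + 18*324**s*(4*s + 5)*log(3) + 9**s*(4*s + 5)*(4*s + (2*s + 1)**2 + 3)*uppergamma(2*s + 1, 6))/(144**s*(4*s + 5)*(4*s + (2*s + 1)**2 + 3))
  Re(s) > -5/4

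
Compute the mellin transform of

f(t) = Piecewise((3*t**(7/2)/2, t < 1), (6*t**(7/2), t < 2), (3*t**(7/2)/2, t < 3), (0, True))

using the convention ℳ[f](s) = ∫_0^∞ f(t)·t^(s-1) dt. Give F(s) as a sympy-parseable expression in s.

9*(2**(s + 7/2) + 3**(s + 5/2) - 1)/(2*s + 7)
  Re(s) > -7/2

cuts at 1, 2: linearity sums the 3 kernel integrals
between 0 and 1 the integrand is 3*t**(7/2)/2·t^(s-1)
segment 1 to 2 holds 6*t**(7/2); add its integral
the [2, 3) slice contributes ∫ 3*t**(7/2)/2·t^(s-1) dt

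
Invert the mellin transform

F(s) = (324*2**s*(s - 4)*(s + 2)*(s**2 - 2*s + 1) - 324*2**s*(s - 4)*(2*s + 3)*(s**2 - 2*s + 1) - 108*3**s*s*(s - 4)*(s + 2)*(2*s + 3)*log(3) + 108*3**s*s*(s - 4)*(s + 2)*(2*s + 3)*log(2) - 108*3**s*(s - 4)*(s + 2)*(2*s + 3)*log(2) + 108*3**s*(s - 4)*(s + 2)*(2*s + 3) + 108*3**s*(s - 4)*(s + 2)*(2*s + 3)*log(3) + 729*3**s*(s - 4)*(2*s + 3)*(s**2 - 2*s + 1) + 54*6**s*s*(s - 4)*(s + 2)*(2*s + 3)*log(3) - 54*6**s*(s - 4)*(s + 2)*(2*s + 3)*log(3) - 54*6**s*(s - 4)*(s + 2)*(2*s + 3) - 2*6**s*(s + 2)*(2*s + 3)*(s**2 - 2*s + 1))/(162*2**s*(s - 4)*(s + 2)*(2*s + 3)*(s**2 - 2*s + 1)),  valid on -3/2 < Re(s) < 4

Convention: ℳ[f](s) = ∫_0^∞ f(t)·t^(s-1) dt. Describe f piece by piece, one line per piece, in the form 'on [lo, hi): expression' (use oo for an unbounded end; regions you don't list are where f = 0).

on [0, 1): t**(3/2)
on [1, 3/2): 2*t**2
on [3/2, 3): log(t)/t
on [3, oo): t**(-4)

treat the 4 regions marked off by 1, 3/2, 3 separately and sum
segment [0, 1) carries t**(3/2); integrate it
segment 1 to 3/2 holds 2*t**2; add its integral
segment 3/2 to 3 holds log(t)/t; add its integral
∫ over [3, ∞) of t**(-4)·t^(s-1) joins the sum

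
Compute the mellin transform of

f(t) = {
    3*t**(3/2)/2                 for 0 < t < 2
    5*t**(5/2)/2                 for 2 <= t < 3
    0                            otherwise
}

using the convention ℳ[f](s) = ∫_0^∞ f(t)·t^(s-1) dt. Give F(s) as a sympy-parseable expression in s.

(2**(s + 3/2)*(6*s + 15) + 2**(s + 5/2)*(-10*s - 15) + 3**(s + 5/2)*(10*s + 15))/((2*s + 3)*(2*s + 5))
  Re(s) > -3/2

slice at 2, transform all 2 pieces, and sum them
∫ over [0, 2) of 3*t**(3/2)/2·t^(s-1) joins the sum
∫ 5*t**(5/2)/2·t^(s-1) over [2, 3)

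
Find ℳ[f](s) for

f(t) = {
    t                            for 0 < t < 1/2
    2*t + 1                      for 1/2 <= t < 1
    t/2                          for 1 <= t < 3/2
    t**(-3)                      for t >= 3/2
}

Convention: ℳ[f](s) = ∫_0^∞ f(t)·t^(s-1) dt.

(270*2**s*s**2 - 702*2**s*s - 324*2**s + 49*3**s*s**2 - 275*3**s*s - 162*s**2 + 378*s + 324)/(108*2**s*s*(s**2 - 2*s - 3))
  -1 < Re(s) < 3

along the cuts 1/2, 1, 3/2, ℳ[f](s) splits into 4 integrals
segment [0, 1/2) carries t; integrate it
segment 1/2 to 1 holds (2*t + 1); add its integral
[1, 3/2) adds the kernel integral of t/2
∫ over [3/2, ∞) of t**(-3)·t^(s-1) joins the sum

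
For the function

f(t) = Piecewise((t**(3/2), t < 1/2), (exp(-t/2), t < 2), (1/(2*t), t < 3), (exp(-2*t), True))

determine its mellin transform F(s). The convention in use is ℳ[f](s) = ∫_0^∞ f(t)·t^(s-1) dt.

along the cuts 1/2, 2, 3, ℳ[f](s) splits into 4 integrals
between 0 and 1/2 the integrand is t**(3/2)·t^(s-1)
the [1/2, 2) slice contributes ∫ exp(-t/2)·t^(s-1) dt
[2, 3) adds the kernel integral of 1/(2*t)
between 3 and ∞ the integrand is exp(-2*t)·t^(s-1)

(12*24**s*(s - 1)*(2*s + 3)*uppergamma(s, 1/4) - 12*24**s*(s - 1)*(2*s + 3)*uppergamma(s, 1) - 3*24**s*(2*s + 3) + 2*36**s*(2*s + 3) + 12*6**s*(s - 1)*(2*s + 3)*uppergamma(s, 6) + 6*sqrt(2)*6**s*(s - 1))/(12*12**s*(s - 1)*(2*s + 3))
  Re(s) > -3/2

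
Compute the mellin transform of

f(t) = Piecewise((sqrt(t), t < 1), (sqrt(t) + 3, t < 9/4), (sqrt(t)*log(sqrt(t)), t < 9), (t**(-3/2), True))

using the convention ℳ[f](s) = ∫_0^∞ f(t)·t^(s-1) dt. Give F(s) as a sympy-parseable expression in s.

(-324*2**(2*s)*s*(2*s - 3)*(4*s**2 + 4*s + 1) - 162*2**(2*s)*(2*s - 3)*(4*s**2 + 4*s + 1) - 324*3**(2*s)*s**2*(2*s - 3)*(2*s + 1)*log(3) + 324*3**(2*s)*s**2*(2*s - 3)*(2*s + 1)*log(2) - 162*3**(2*s)*s*(2*s - 3)*(2*s + 1)*log(3) + 162*3**(2*s)*s*(2*s - 3)*(2*s + 1)*log(2) + 162*3**(2*s)*s*(2*s - 3)*(2*s + 1) + 486*3**(2*s)*s*(2*s - 3)*(4*s**2 + 4*s + 1) + 162*3**(2*s)*(2*s - 3)*(4*s**2 + 4*s + 1) + 648*6**(2*s)*s**2*(2*s - 3)*(2*s + 1)*log(3) - 324*6**(2*s)*s*(2*s - 3)*(2*s + 1) + 324*6**(2*s)*s*(2*s - 3)*(2*s + 1)*log(3) - 4*6**(2*s)*s*(2*s + 1)*(4*s**2 + 4*s + 1))/(54*2**(2*s)*s*(2*s - 3)*(2*s + 1)*(4*s**2 + 4*s + 1))
  -1/2 < Re(s) < 3/2

undo the power substitution: t on [0, 1); t + 3 on [1, 3/2); t*log(t) on [3/2, 3); …
split f at 1, 9/4, 9: ℳ[f](s) collects 4 kernel integrals
∫ sqrt(t)·t^(s-1) over [0, 1)
segment 1 to 9/4 holds (sqrt(t) + 3); add its integral
the [9/4, 9) slice contributes ∫ sqrt(t)*log(sqrt(t))·t^(s-1) dt
∫ over [9, ∞) of t**(-3/2)·t^(s-1) joins the sum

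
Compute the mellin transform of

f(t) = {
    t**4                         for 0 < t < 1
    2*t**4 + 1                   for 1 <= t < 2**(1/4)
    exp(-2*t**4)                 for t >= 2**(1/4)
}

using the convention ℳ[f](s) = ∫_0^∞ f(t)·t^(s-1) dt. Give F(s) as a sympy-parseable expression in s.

(2**(s/4)*s*(s/4 + 1)*uppergamma(s/4, 4)/4 - 4**(s/4)*s/2 - 4**(s/4) + 5*8**(s/4)*s/4 + 8**(s/4))/(4**(s/4)*s*(s/4 + 1))
  Re(s) > -4

back out the power substitution: t**2 on [0, 1); 2*t**2 + 1 on [1, sqrt(2)); exp(-2*t**2) on [sqrt(2), ∞)
the power substitution comes off first: t on [0, 1); 2*t + 1 on [1, 2); exp(-2*t) on [2, ∞)
along the cuts 1, 2**(1/4), ℳ[f](s) splits into 3 integrals
∫ over [0, 1) of t**4·t^(s-1) joins the sum
∫ (2*t**4 + 1)·t^(s-1) over [1, 2**(1/4))
piece [2**(1/4), ∞): integrate exp(-2*t**4) against the kernel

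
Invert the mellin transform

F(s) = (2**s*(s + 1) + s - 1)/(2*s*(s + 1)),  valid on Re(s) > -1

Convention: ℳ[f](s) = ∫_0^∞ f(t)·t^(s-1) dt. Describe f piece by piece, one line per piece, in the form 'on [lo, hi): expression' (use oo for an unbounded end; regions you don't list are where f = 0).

the 2 pieces separated at 1 each add one integral
segment 0 to 1 holds t; add its integral
for t in [1, 2): the term is ∫ 1/2·t^(s-1)

on [0, 1): t
on [1, 2): 1/2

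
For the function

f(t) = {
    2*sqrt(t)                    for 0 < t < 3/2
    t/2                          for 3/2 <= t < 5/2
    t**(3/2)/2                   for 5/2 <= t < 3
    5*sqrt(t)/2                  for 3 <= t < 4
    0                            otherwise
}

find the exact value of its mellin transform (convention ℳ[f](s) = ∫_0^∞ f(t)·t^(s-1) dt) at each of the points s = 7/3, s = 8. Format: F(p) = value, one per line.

F(7/3) = -1728*3**(5/6)/391 - 375*2**(1/6)*5**(5/6)/368 - 81*2**(2/3)*3**(1/3)/320 + 27*2**(1/6)*3**(5/6)/34 + 75*2**(2/3)*5**(1/3)/64 + 480*2**(2/3)/17
F(8) = -288684*sqrt(3)/323 - 1953125*sqrt(10)/19456 + 6561*sqrt(6)/2176 + 3036333137/78336

slice at 3/2, 5/2, 3, transform all 4 pieces, and sum them
on [0, 3/2) integrate f = 2*sqrt(t) against the kernel
∫ t/2·t^(s-1) over [3/2, 5/2)
[5/2, 3) adds the kernel integral of t**(3/2)/2
segment 3 to 4 holds 5*sqrt(t)/2; add its integral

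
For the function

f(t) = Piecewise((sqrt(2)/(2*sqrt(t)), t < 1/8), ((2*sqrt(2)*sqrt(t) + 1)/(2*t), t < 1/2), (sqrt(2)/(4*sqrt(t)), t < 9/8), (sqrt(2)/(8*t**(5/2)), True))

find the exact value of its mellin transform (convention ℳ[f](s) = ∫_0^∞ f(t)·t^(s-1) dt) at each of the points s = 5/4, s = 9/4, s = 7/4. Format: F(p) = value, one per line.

strip the common scale on t: 1/sqrt(t) on [0, 1/4); (2*sqrt(t) + 1)/t on [1/4, 1); 1/(2*sqrt(t)) on [1, 9/4); …
undo the shared t-power: sqrt(t) on [0, 1/4); 2*sqrt(t) + 1 on [1/4, 1); sqrt(t)/2 on [1, 9/4); …
strip the power substitution: t on [0, 1/2); 2*t + 1 on [1/2, 1); t/2 on [1, 3/2); …
the 4 pieces separated at 1/8, 1/2, 9/8 each add one integral
on [0, 1/8): add ∫ sqrt(2)/(2*sqrt(t))·t^(s-1) dt
on [1/8, 1/2) integrate f = (2*sqrt(2)*sqrt(t) + 1)/(2*t) against the kernel
∫ over [1/2, 9/8) of sqrt(2)/(4*sqrt(t))·t^(s-1) joins the sum
[9/8, ∞) adds the kernel integral of sqrt(2)/(8*t**(5/2))

F(5/4) = 2**(1/4)*(-630 + 167*sqrt(3) + 810*sqrt(2))/540
F(9/4) = 2**(1/4)*(-114 + 696*sqrt(2) + 1525*sqrt(3))/3360
F(7/4) = 2**(3/4)*(-234 + 403*sqrt(3) + 684*sqrt(2))/2160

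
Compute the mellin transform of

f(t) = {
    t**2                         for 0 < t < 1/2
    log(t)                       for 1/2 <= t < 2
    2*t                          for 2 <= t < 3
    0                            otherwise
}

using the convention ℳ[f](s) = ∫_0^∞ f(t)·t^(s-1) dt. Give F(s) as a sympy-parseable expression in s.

integrate the 3 segments split at 1/2, 2, then add the results
on [0, 1/2) integrate f = t**2 against the kernel
∫ over [1/2, 2) of log(t)·t^(s-1) joins the sum
∫ 2*t·t^(s-1) over [2, 3)

(-16*2**(2*s)*s**2*(s + 2) + 4*2**(2*s)*s*(s + 1)*(s + 2)*log(2) - 4*2**(2*s)*(s + 1)*(s + 2) + 24*6**s*s**2*(s + 2) + s**2*(s + 1) + 4*s*(s + 1)*(s + 2)*log(2) + 4*(s + 1)*(s + 2))/(4*2**s*s**2*(s + 1)*(s + 2))
  Re(s) > -2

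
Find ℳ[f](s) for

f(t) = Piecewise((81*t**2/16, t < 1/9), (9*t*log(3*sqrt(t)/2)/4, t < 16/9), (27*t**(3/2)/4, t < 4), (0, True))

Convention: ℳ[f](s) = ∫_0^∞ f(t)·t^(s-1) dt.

(-512*2**(4*s)*(s + 1)**2*(s + 2) + 64*2**(4*s)*(s + 1)*(s + 2)*(2*s + 3)*log(2) - 32*2**(4*s)*(s + 2)*(2*s + 3) + 1728*6**(2*s)*(s + 1)**2*(s + 2) + (s + 1)**2*(2*s + 3) + 4*(s + 1)*(s + 2)*(2*s + 3)*log(2) + 2*(s + 2)*(2*s + 3))/(16*9**s*(s + 1)**2*(s + 2)*(2*s + 3))
  Re(s) > -2

undo the power substitution: 81*t**4/16 on [0, 1/3); 9*t**2*log(3*t/2)/4 on [1/3, 4/3); 27*t**3/4 on [4/3, 2)
peel off the common scale on t: t**4 on [0, 1/2); t**2*log(t) on [1/2, 2); 2*t**3 on [2, 3)
peel off the shared t-power: t**2 on [0, 1/2); log(t) on [1/2, 2); 2*t on [2, 3)
split f at 1/9, 16/9: ℳ[f](s) collects 3 kernel integrals
segment [0, 1/9) carries 81*t**2/16; integrate it
over [1/9, 16/9), the kernel integral of 9*t*log(3*sqrt(t)/2)/4 enters the sum
on [16/9, 4): add ∫ 27*t**(3/2)/4·t^(s-1) dt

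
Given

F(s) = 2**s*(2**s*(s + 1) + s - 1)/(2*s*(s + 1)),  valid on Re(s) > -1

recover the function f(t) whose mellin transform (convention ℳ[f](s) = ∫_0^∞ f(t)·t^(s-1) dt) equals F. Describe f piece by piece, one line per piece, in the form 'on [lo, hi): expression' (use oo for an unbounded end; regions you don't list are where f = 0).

on [0, 2): t/2
on [2, 4): 1/2

peel off the common scale on t: t on [0, 1); 1/2 on [1, 2)
linearity at 2 turns ℳ[f](s) into 2 summed integrals
[0, 2) adds the kernel integral of t/2
the [2, 4) slice contributes ∫ 1/2·t^(s-1) dt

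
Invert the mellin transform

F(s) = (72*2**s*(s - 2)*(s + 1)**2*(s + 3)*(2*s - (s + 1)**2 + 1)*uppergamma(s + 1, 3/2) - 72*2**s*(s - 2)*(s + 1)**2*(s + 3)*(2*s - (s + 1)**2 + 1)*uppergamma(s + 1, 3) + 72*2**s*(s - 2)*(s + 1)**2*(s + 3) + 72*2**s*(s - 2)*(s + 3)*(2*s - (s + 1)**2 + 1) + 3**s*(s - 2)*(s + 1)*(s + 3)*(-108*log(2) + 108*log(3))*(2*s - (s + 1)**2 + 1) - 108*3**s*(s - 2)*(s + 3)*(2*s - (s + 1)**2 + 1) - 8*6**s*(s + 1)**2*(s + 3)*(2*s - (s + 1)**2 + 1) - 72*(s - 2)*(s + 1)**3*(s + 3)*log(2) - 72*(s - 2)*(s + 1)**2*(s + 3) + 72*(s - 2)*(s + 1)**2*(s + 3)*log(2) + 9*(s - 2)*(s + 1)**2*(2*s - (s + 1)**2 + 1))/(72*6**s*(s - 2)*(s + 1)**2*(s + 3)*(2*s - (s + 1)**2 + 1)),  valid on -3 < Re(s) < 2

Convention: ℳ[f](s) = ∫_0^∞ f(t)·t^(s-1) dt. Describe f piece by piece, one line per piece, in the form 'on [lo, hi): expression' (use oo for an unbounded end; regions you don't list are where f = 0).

on [0, 1/6): 27*t**3
on [1/6, 1/3): log(3*t)
on [1/3, 1/2): 3*t*log(3*t)
on [1/2, 1): 3*t*exp(-3*t)
on [1, oo): 1/(9*t**2)

undo the common scale on t: t**3 on [0, 1/2); log(t) on [1/2, 1); t*log(t) on [1, 3/2); …
remove the shared t-power first: t**2 on [0, 1/2); log(t)/t on [1/2, 1); log(t) on [1, 3/2); …
cuts at 1/6, 1/3, 1/2, 1: linearity sums the 5 kernel integrals
on [0, 1/6) integrate f = 27*t**3 against the kernel
between 1/6 and 1/3 the integrand is log(3*t)·t^(s-1)
on [1/3, 1/2): add ∫ 3*t*log(3*t)·t^(s-1) dt
[1/2, 1) adds the kernel integral of 3*t*exp(-3*t)
segment 1 to ∞ holds 1/(9*t**2); add its integral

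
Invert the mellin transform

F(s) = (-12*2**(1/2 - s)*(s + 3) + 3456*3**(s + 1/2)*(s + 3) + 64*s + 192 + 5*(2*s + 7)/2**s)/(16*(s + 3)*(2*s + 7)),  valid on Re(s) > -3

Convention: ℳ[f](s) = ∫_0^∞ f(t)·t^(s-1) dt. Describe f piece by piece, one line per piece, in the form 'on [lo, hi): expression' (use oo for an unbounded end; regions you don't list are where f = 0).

split f at 1/2, 1: ℳ[f](s) collects 3 kernel integrals
piece [0, 1/2): integrate 5*t**3/2 against the kernel
segment 1/2 to 1 holds 6*t**(7/2); add its integral
[1, 3) adds the kernel integral of 4*t**(7/2)

on [0, 1/2): 5*t**3/2
on [1/2, 1): 6*t**(7/2)
on [1, 3): 4*t**(7/2)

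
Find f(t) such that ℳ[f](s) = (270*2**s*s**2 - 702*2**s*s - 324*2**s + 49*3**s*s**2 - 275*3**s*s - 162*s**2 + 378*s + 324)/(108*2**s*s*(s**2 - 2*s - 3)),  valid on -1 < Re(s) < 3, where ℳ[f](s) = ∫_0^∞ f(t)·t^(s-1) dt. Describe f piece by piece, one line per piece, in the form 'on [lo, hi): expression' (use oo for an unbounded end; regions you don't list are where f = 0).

treat the 4 regions marked off by 1/2, 1, 3/2 separately and sum
on [0, 1/2) integrate f = t against the kernel
segment 1/2 to 1 holds (2*t + 1); add its integral
segment 1 to 3/2 holds t/2; add its integral
between 3/2 and ∞ the integrand is t**(-3)·t^(s-1)

on [0, 1/2): t
on [1/2, 1): 2*t + 1
on [1, 3/2): t/2
on [3/2, oo): t**(-3)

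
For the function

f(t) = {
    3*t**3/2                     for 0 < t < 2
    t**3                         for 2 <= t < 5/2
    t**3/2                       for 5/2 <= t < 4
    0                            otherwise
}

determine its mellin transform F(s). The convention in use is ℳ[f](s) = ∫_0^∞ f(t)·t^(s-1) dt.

the 3 pieces separated at 2, 5/2 each add one integral
the [0, 2) slice contributes ∫ 3*t**3/2·t^(s-1) dt
on [2, 5/2): add ∫ t**3·t^(s-1) dt
segment 5/2 to 4 holds t**3/2; add its integral

(2**(s + 3) + 4**(s + 3) + (5/2)**(s + 3))/(2*(s + 3))
  Re(s) > -3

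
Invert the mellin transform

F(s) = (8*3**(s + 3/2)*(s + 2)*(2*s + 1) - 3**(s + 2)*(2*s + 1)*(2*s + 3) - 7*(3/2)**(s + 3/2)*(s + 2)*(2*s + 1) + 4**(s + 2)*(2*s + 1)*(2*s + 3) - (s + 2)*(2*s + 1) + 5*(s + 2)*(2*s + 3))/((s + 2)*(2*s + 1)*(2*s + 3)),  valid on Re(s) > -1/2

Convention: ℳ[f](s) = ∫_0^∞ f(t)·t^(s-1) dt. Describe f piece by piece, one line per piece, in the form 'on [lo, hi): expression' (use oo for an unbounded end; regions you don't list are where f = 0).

split f at 1, 3/2, 3: ℳ[f](s) collects 4 kernel integrals
on [0, 1): add ∫ 5*sqrt(t)/2·t^(s-1) dt
on [1, 3/2): add ∫ t**(3/2)/2·t^(s-1) dt
∫ over [3/2, 3) of 4*t**(3/2)·t^(s-1) joins the sum
the [3, 4) slice contributes ∫ t**2·t^(s-1) dt

on [0, 1): 5*sqrt(t)/2
on [1, 3/2): t**(3/2)/2
on [3/2, 3): 4*t**(3/2)
on [3, 4): t**2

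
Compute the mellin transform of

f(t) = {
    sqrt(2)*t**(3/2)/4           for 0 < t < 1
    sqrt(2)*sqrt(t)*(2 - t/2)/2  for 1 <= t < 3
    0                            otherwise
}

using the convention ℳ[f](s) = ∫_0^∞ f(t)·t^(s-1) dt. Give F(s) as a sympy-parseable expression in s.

strip the common scale on t: t**(3/2) on [0, 1/2); sqrt(t)*(2 - t) on [1/2, 3/2)
peel off the shared t-power: t on [0, 1/2); 2 - t on [1/2, 3/2)
slice at 1, transform all 2 pieces, and sum them
∫ over [0, 1) of sqrt(2)*t**(3/2)/4·t^(s-1) joins the sum
on [1, 3) integrate f = sqrt(2)*sqrt(t)*(2 - t/2)/2 against the kernel

sqrt(2)*(3**(s + 1/2)*(2*s + 1) + 8*3**(s + 1/2) - 4*s - 10)/(2*(2*s + 1)*(2*s + 3))
  Re(s) > -3/2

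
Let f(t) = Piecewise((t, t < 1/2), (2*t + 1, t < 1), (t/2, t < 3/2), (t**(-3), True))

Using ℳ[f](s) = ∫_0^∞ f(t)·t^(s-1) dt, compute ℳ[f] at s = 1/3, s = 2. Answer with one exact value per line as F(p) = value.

linearity at 1/2, 1, 3/2 turns ℳ[f](s) into 4 summed integrals
for t in [0, 1/2): the term is ∫ t·t^(s-1)
over [1/2, 1), the kernel integral of (2*t + 1) enters the sum
for t in [1, 3/2): the term is ∫ t/2·t^(s-1)
segment 3/2 to ∞ holds t**(-3); add its integral

F(1/3) = 2**(2/3)*(-486 + 97*3**(1/3) + 594*2**(1/3))/288
F(2) = 33/16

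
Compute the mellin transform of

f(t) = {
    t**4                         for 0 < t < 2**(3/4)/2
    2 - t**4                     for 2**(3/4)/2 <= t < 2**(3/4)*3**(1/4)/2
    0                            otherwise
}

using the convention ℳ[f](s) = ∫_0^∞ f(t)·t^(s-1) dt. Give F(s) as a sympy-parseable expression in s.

strip the power substitution: t**2 on [0, sqrt(2)/2); 2 - t**2 on [sqrt(2)/2, sqrt(6)/2)
strip the power substitution: t on [0, 1/2); 2 - t on [1/2, 3/2)
integrate the 2 segments split at 2**(3/4)/2, then add the results
[0, 2**(3/4)/2) adds the kernel integral of t**4
for t in [2**(3/4)/2, 2**(3/4)*3**(1/4)/2): the term is ∫ (2 - t**4)·t^(s-1)

(3**(s/4)*s + 16*3**(s/4) - 2*s - 16)/(2*2**(s/4)*s*(s + 4))
  Re(s) > -4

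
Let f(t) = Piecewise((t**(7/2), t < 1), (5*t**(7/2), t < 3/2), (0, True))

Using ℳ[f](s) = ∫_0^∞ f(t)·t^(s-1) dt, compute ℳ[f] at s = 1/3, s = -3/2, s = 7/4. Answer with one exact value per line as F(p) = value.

F(1/3) = -24/23 + 405*2**(1/6)*3**(5/6)/184
F(-3/2) = 29/8
F(7/4) = -16/21 + 405*2**(3/4)*3**(1/4)/112

f breaks at 1 into 2 integrals to sum
∫ t**(7/2)·t^(s-1) over [0, 1)
∫ over [1, 3/2) of 5*t**(7/2)·t^(s-1) joins the sum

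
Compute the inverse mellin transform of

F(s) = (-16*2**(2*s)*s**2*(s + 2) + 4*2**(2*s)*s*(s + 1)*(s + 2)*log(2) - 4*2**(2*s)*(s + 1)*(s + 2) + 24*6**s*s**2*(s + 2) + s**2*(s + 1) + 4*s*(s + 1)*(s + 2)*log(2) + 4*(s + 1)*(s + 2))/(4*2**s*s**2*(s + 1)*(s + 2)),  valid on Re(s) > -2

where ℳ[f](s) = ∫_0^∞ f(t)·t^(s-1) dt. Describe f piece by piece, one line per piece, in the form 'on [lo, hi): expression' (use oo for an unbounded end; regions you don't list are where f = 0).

treat the 3 regions marked off by 1/2, 2 separately and sum
∫ over [0, 1/2) of t**2·t^(s-1) joins the sum
on [1/2, 2) integrate f = log(t) against the kernel
on [2, 3): add ∫ 2*t·t^(s-1) dt

on [0, 1/2): t**2
on [1/2, 2): log(t)
on [2, 3): 2*t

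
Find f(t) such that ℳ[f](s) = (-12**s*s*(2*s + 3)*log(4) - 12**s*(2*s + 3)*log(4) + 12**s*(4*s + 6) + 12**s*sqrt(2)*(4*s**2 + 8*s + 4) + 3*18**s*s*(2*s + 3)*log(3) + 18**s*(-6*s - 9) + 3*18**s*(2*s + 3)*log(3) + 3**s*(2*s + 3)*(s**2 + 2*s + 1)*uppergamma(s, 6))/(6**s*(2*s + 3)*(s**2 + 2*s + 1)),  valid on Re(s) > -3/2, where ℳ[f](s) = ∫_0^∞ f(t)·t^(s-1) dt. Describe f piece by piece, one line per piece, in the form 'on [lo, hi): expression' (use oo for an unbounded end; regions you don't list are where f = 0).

on [0, 2): t**(3/2)
on [2, 3): t*log(t)
on [3, oo): exp(-2*t)

f breaks at 2, 3 into 3 integrals to sum
segment [0, 2) carries t**(3/2); integrate it
∫ over [2, 3) of t*log(t)·t^(s-1) joins the sum
on [3, ∞) integrate f = exp(-2*t) against the kernel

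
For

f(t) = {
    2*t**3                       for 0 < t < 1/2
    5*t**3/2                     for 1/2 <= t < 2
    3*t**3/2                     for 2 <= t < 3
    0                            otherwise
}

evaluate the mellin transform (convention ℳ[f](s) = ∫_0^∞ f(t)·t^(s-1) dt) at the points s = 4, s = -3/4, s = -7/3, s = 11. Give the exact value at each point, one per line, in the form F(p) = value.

F(4) = 872575/1792
F(-3/4) = -2**(3/4)/36 + 16*2**(1/4)/9 + 6*3**(1/4)
F(-7/3) = -3*2**(1/3)/8 + 3*2**(2/3)/2 + 9*3**(2/3)/4
F(11) = 235629363199/458752

f breaks at 1/2, 2 into 3 integrals to sum
segment [0, 1/2) carries 2*t**3; integrate it
∫ over [1/2, 2) of 5*t**3/2·t^(s-1) joins the sum
[2, 3) adds the kernel integral of 3*t**3/2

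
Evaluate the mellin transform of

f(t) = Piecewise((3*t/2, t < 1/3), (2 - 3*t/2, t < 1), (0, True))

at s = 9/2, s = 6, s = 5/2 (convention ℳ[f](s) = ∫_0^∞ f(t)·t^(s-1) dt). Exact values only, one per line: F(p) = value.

F(9/2) = 17/99 - 26*sqrt(3)/24057
F(6) = 3637/30618
F(5/2) = 13/35 - 2*sqrt(3)/105

invert the common scale on t to get t on [0, 1/2); 2 - t on [1/2, 3/2)
along the cuts 1/3, ℳ[f](s) splits into 2 integrals
for t in [0, 1/3): the term is ∫ 3*t/2·t^(s-1)
on [1/3, 1) integrate f = (2 - 3*t/2) against the kernel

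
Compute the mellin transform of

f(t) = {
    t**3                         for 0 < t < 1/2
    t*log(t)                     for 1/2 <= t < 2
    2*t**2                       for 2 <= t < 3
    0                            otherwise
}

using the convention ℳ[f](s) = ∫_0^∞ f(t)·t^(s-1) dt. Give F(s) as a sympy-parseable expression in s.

(-64*2**(2*s)*(s + 1)**2*(s + 3) + 16*2**(2*s)*(s + 1)*(s + 2)*(s + 3)*log(2) - 16*2**(2*s)*(s + 2)*(s + 3) + 144*6**s*(s + 1)**2*(s + 3) + (s + 1)**2*(s + 2) + 4*(s + 1)*(s + 2)*(s + 3)*log(2) + 4*(s + 2)*(s + 3))/(8*2**s*(s + 1)**2*(s + 2)*(s + 3))
  Re(s) > -3

the shared t-power comes off first: t**2 on [0, 1/2); log(t) on [1/2, 2); 2*t on [2, 3)
split f at 1/2, 2: ℳ[f](s) collects 3 kernel integrals
∫ t**3·t^(s-1) over [0, 1/2)
the [1/2, 2) slice contributes ∫ t*log(t)·t^(s-1) dt
on [2, 3) integrate f = 2*t**2 against the kernel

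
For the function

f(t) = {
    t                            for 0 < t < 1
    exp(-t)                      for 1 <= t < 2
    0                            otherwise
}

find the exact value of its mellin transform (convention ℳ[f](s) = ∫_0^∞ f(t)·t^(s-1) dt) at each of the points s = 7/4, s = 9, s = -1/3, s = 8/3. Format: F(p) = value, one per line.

decompose at 1; ℳ[f](s) sums the 2 pieces' integrals
segment 0 to 1 holds t; add its integral
∫ exp(-t)·t^(s-1) over [1, 2)

F(7/4) = -uppergamma(7/4, 2) + 4/11 + uppergamma(7/4, 1)
F(9) = -297856*exp(-2) + 1/10 + 109601*exp(-1)
F(-1/3) = -uppergamma(-1/3, 2) + uppergamma(-1/3, 1) + 3/2
F(8/3) = -uppergamma(8/3, 2) + 3/11 + uppergamma(8/3, 1)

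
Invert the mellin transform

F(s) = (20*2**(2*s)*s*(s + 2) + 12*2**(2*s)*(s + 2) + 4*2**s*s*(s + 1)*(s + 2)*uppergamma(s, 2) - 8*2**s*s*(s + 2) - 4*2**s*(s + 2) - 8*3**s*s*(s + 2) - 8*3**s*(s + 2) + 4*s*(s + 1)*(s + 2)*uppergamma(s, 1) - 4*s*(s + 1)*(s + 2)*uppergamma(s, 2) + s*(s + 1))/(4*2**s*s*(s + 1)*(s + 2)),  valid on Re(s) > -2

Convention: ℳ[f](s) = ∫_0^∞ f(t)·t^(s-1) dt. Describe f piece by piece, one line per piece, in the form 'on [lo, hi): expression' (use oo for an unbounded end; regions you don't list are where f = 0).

along the cuts 1/2, 1, 3/2, 2, ℳ[f](s) splits into 5 integrals
segment 0 to 1/2 holds t**2; add its integral
between 1/2 and 1 the integrand is exp(-2*t)·t^(s-1)
between 1 and 3/2 the integrand is (t + 1)·t^(s-1)
[3/2, 2) adds the kernel integral of (t + 3)
segment [2, ∞) carries exp(-t); integrate it

on [0, 1/2): t**2
on [1/2, 1): exp(-2*t)
on [1, 3/2): t + 1
on [3/2, 2): t + 3
on [2, oo): exp(-t)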